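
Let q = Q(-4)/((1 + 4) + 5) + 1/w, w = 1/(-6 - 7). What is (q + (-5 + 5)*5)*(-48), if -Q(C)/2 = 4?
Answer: 3312/5 ≈ 662.40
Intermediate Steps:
Q(C) = -8 (Q(C) = -2*4 = -8)
w = -1/13 (w = 1/(-13) = -1/13 ≈ -0.076923)
q = -69/5 (q = -8/((1 + 4) + 5) + 1/(-1/13) = -8/(5 + 5) + 1*(-13) = -8/10 - 13 = -8*1/10 - 13 = -4/5 - 13 = -69/5 ≈ -13.800)
(q + (-5 + 5)*5)*(-48) = (-69/5 + (-5 + 5)*5)*(-48) = (-69/5 + 0*5)*(-48) = (-69/5 + 0)*(-48) = -69/5*(-48) = 3312/5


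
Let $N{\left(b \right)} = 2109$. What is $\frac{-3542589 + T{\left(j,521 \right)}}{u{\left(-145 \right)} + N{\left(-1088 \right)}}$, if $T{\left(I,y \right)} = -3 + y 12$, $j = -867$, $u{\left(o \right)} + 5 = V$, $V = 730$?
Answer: $- \frac{1768170}{1417} \approx -1247.8$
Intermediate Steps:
$u{\left(o \right)} = 725$ ($u{\left(o \right)} = -5 + 730 = 725$)
$T{\left(I,y \right)} = -3 + 12 y$
$\frac{-3542589 + T{\left(j,521 \right)}}{u{\left(-145 \right)} + N{\left(-1088 \right)}} = \frac{-3542589 + \left(-3 + 12 \cdot 521\right)}{725 + 2109} = \frac{-3542589 + \left(-3 + 6252\right)}{2834} = \left(-3542589 + 6249\right) \frac{1}{2834} = \left(-3536340\right) \frac{1}{2834} = - \frac{1768170}{1417}$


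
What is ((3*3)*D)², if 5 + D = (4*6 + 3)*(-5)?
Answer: 1587600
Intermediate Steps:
D = -140 (D = -5 + (4*6 + 3)*(-5) = -5 + (24 + 3)*(-5) = -5 + 27*(-5) = -5 - 135 = -140)
((3*3)*D)² = ((3*3)*(-140))² = (9*(-140))² = (-1260)² = 1587600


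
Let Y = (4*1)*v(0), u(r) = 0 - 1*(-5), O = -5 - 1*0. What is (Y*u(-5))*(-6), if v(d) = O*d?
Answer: 0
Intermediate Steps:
O = -5 (O = -5 + 0 = -5)
v(d) = -5*d
u(r) = 5 (u(r) = 0 + 5 = 5)
Y = 0 (Y = (4*1)*(-5*0) = 4*0 = 0)
(Y*u(-5))*(-6) = (0*5)*(-6) = 0*(-6) = 0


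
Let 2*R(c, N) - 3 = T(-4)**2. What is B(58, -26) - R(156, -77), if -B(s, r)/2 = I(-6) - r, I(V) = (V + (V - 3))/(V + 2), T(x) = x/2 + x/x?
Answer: -123/2 ≈ -61.500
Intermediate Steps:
T(x) = 1 + x/2 (T(x) = x*(1/2) + 1 = x/2 + 1 = 1 + x/2)
R(c, N) = 2 (R(c, N) = 3/2 + (1 + (1/2)*(-4))**2/2 = 3/2 + (1 - 2)**2/2 = 3/2 + (1/2)*(-1)**2 = 3/2 + (1/2)*1 = 3/2 + 1/2 = 2)
I(V) = (-3 + 2*V)/(2 + V) (I(V) = (V + (-3 + V))/(2 + V) = (-3 + 2*V)/(2 + V))
B(s, r) = -15/2 + 2*r (B(s, r) = -2*((-3 + 2*(-6))/(2 - 6) - r) = -2*((-3 - 12)/(-4) - r) = -2*(-1/4*(-15) - r) = -2*(15/4 - r) = -15/2 + 2*r)
B(58, -26) - R(156, -77) = (-15/2 + 2*(-26)) - 1*2 = (-15/2 - 52) - 2 = -119/2 - 2 = -123/2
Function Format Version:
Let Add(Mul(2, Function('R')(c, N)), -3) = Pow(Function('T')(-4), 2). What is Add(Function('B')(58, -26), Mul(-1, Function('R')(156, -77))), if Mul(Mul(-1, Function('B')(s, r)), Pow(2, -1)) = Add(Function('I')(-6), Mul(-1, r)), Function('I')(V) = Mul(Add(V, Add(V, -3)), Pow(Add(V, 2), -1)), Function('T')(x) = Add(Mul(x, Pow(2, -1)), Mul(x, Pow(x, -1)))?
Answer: Rational(-123, 2) ≈ -61.500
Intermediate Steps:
Function('T')(x) = Add(1, Mul(Rational(1, 2), x)) (Function('T')(x) = Add(Mul(x, Rational(1, 2)), 1) = Add(Mul(Rational(1, 2), x), 1) = Add(1, Mul(Rational(1, 2), x)))
Function('R')(c, N) = 2 (Function('R')(c, N) = Add(Rational(3, 2), Mul(Rational(1, 2), Pow(Add(1, Mul(Rational(1, 2), -4)), 2))) = Add(Rational(3, 2), Mul(Rational(1, 2), Pow(Add(1, -2), 2))) = Add(Rational(3, 2), Mul(Rational(1, 2), Pow(-1, 2))) = Add(Rational(3, 2), Mul(Rational(1, 2), 1)) = Add(Rational(3, 2), Rational(1, 2)) = 2)
Function('I')(V) = Mul(Pow(Add(2, V), -1), Add(-3, Mul(2, V))) (Function('I')(V) = Mul(Add(V, Add(-3, V)), Pow(Add(2, V), -1)) = Mul(Add(-3, Mul(2, V)), Pow(Add(2, V), -1)) = Mul(Pow(Add(2, V), -1), Add(-3, Mul(2, V))))
Function('B')(s, r) = Add(Rational(-15, 2), Mul(2, r)) (Function('B')(s, r) = Mul(-2, Add(Mul(Pow(Add(2, -6), -1), Add(-3, Mul(2, -6))), Mul(-1, r))) = Mul(-2, Add(Mul(Pow(-4, -1), Add(-3, -12)), Mul(-1, r))) = Mul(-2, Add(Mul(Rational(-1, 4), -15), Mul(-1, r))) = Mul(-2, Add(Rational(15, 4), Mul(-1, r))) = Add(Rational(-15, 2), Mul(2, r)))
Add(Function('B')(58, -26), Mul(-1, Function('R')(156, -77))) = Add(Add(Rational(-15, 2), Mul(2, -26)), Mul(-1, 2)) = Add(Add(Rational(-15, 2), -52), -2) = Add(Rational(-119, 2), -2) = Rational(-123, 2)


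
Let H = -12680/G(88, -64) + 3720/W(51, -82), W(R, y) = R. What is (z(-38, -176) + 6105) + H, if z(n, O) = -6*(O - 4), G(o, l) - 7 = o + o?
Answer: 22363895/3111 ≈ 7188.6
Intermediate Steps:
G(o, l) = 7 + 2*o (G(o, l) = 7 + (o + o) = 7 + 2*o)
H = 11360/3111 (H = -12680/(7 + 2*88) + 3720/51 = -12680/(7 + 176) + 3720*(1/51) = -12680/183 + 1240/17 = 11360/3111 ≈ 3.6516)
z(n, O) = 24 - 6*O (z(n, O) = -6*(-4 + O) = 24 - 6*O)
(z(-38, -176) + 6105) + H = ((24 - 6*(-176)) + 6105) + 11360/3111 = ((24 + 1056) + 6105) + 11360/3111 = (1080 + 6105) + 11360/3111 = 7185 + 11360/3111 = 22363895/3111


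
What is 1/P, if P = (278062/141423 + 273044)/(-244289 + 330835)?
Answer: 6119797479/19307489837 ≈ 0.31697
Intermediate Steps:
P = 19307489837/6119797479 (P = (278062*(1/141423) + 273044)/86546 = (278062/141423 + 273044)*(1/86546) = (38614979674/141423)*(1/86546) = 19307489837/6119797479 ≈ 3.1549)
1/P = 1/(19307489837/6119797479) = 6119797479/19307489837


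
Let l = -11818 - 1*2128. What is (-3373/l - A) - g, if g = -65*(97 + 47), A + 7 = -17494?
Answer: 374606879/13946 ≈ 26861.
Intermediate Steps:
l = -13946 (l = -11818 - 2128 = -13946)
A = -17501 (A = -7 - 17494 = -17501)
g = -9360 (g = -65*144 = -9360)
(-3373/l - A) - g = (-3373/(-13946) - 1*(-17501)) - 1*(-9360) = (-3373*(-1/13946) + 17501) + 9360 = (3373/13946 + 17501) + 9360 = 244072319/13946 + 9360 = 374606879/13946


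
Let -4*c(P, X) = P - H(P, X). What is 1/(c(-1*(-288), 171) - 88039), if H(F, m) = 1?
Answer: -4/352443 ≈ -1.1349e-5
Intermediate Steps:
c(P, X) = 1/4 - P/4 (c(P, X) = -(P - 1*1)/4 = -(P - 1)/4 = -(-1 + P)/4 = 1/4 - P/4)
1/(c(-1*(-288), 171) - 88039) = 1/((1/4 - (-1)*(-288)/4) - 88039) = 1/((1/4 - 1/4*288) - 88039) = 1/((1/4 - 72) - 88039) = 1/(-287/4 - 88039) = 1/(-352443/4) = -4/352443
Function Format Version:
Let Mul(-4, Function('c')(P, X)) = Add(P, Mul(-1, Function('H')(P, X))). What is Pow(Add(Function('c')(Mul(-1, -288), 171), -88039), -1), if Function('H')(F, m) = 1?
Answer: Rational(-4, 352443) ≈ -1.1349e-5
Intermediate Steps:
Function('c')(P, X) = Add(Rational(1, 4), Mul(Rational(-1, 4), P)) (Function('c')(P, X) = Mul(Rational(-1, 4), Add(P, Mul(-1, 1))) = Mul(Rational(-1, 4), Add(P, -1)) = Mul(Rational(-1, 4), Add(-1, P)) = Add(Rational(1, 4), Mul(Rational(-1, 4), P)))
Pow(Add(Function('c')(Mul(-1, -288), 171), -88039), -1) = Pow(Add(Add(Rational(1, 4), Mul(Rational(-1, 4), Mul(-1, -288))), -88039), -1) = Pow(Add(Add(Rational(1, 4), Mul(Rational(-1, 4), 288)), -88039), -1) = Pow(Add(Add(Rational(1, 4), -72), -88039), -1) = Pow(Add(Rational(-287, 4), -88039), -1) = Pow(Rational(-352443, 4), -1) = Rational(-4, 352443)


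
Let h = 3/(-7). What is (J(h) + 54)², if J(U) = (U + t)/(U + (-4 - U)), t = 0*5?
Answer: 2295225/784 ≈ 2927.6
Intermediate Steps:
h = -3/7 (h = 3*(-⅐) = -3/7 ≈ -0.42857)
t = 0
J(U) = -U/4 (J(U) = (U + 0)/(U + (-4 - U)) = U/(-4) = U*(-¼) = -U/4)
(J(h) + 54)² = (-¼*(-3/7) + 54)² = (3/28 + 54)² = (1515/28)² = 2295225/784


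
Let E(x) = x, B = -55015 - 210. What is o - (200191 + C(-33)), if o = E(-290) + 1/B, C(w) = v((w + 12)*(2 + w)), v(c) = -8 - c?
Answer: -11035169951/55225 ≈ -1.9982e+5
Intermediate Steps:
B = -55225
C(w) = -8 - (2 + w)*(12 + w) (C(w) = -8 - (w + 12)*(2 + w) = -8 - (12 + w)*(2 + w) = -8 - (2 + w)*(12 + w))
o = -16015251/55225 (o = -290 + 1/(-55225) = -290 - 1/55225 = -16015251/55225 ≈ -290.00)
o - (200191 + C(-33)) = -16015251/55225 - (200191 + (-32 - 1*(-33)**2 - 14*(-33))) = -16015251/55225 - (200191 + (-32 - 1*1089 + 462)) = -16015251/55225 - (200191 + (-32 - 1089 + 462)) = -16015251/55225 - (200191 - 659) = -16015251/55225 - 1*199532 = -16015251/55225 - 199532 = -11035169951/55225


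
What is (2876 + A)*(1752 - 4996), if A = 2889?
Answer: -18701660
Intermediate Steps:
(2876 + A)*(1752 - 4996) = (2876 + 2889)*(1752 - 4996) = 5765*(-3244) = -18701660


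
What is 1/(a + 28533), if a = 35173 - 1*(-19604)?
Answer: 1/83310 ≈ 1.2003e-5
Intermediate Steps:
a = 54777 (a = 35173 + 19604 = 54777)
1/(a + 28533) = 1/(54777 + 28533) = 1/83310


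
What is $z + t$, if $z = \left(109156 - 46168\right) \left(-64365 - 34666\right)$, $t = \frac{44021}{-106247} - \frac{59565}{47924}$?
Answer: $- \frac{31761332845971068143}{5091781228} \approx -6.2378 \cdot 10^{9}$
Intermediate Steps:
$t = - \frac{8438264959}{5091781228}$ ($t = 44021 \left(- \frac{1}{106247}\right) - \frac{59565}{47924} = - \frac{44021}{106247} - \frac{59565}{47924} = - \frac{8438264959}{5091781228} \approx -1.6572$)
$z = -6237764628$ ($z = 62988 \left(-99031\right) = -6237764628$)
$z + t = -6237764628 - \frac{8438264959}{5091781228} = - \frac{31761332845971068143}{5091781228}$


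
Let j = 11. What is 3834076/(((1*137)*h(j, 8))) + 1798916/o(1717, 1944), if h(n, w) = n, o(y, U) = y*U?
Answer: 3200068468715/1257534234 ≈ 2544.7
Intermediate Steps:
o(y, U) = U*y
3834076/(((1*137)*h(j, 8))) + 1798916/o(1717, 1944) = 3834076/(((1*137)*11)) + 1798916/((1944*1717)) = 3834076/((137*11)) + 1798916/3337848 = 3834076/1507 + 1798916*(1/3337848) = 3834076*(1/1507) + 449729/834462 = 3834076/1507 + 449729/834462 = 3200068468715/1257534234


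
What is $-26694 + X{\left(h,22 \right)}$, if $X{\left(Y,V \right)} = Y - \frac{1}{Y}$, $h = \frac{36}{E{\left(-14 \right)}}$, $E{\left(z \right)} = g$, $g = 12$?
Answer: $- \frac{80074}{3} \approx -26691.0$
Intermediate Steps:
$E{\left(z \right)} = 12$
$h = 3$ ($h = \frac{36}{12} = 36 \cdot \frac{1}{12} = 3$)
$-26694 + X{\left(h,22 \right)} = -26694 + \left(3 - \frac{1}{3}\right) = -26694 + \frac{8}{3} = - \frac{80074}{3}$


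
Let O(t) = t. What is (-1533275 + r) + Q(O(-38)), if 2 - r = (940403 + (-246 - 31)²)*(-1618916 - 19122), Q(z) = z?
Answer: 1666099333705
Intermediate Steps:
r = 1666100867018 (r = 2 - (940403 + (-246 - 31)²)*(-1618916 - 19122) = 2 - (940403 + (-277)²)*(-1638038) = 2 - (940403 + 76729)*(-1638038) = 2 - 1017132*(-1638038) = 2 - 1*(-1666100867016) = 2 + 1666100867016 = 1666100867018)
(-1533275 + r) + Q(O(-38)) = (-1533275 + 1666100867018) - 38 = 1666099333743 - 38 = 1666099333705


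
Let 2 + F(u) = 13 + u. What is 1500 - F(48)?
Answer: 1441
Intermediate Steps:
F(u) = 11 + u (F(u) = -2 + (13 + u) = 11 + u)
1500 - F(48) = 1500 - (11 + 48) = 1500 - 1*59 = 1500 - 59 = 1441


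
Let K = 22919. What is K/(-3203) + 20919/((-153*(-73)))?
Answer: -62992918/11924769 ≈ -5.2825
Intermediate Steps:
K/(-3203) + 20919/((-153*(-73))) = 22919/(-3203) + 20919/((-153*(-73))) = 22919*(-1/3203) + 20919/11169 = -22919/3203 + 20919*(1/11169) = -22919/3203 + 6973/3723 = -62992918/11924769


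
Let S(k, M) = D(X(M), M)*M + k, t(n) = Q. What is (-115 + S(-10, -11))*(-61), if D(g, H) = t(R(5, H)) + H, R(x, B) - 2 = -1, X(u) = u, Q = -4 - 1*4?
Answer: -5124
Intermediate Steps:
Q = -8 (Q = -4 - 4 = -8)
R(x, B) = 1 (R(x, B) = 2 - 1 = 1)
t(n) = -8
D(g, H) = -8 + H
S(k, M) = k + M*(-8 + M) (S(k, M) = (-8 + M)*M + k = M*(-8 + M) + k = k + M*(-8 + M))
(-115 + S(-10, -11))*(-61) = (-115 + (-10 - 11*(-8 - 11)))*(-61) = (-115 + (-10 - 11*(-19)))*(-61) = (-115 + (-10 + 209))*(-61) = (-115 + 199)*(-61) = 84*(-61) = -5124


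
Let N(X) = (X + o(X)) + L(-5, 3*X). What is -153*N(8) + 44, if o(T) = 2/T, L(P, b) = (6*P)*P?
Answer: -96673/4 ≈ -24168.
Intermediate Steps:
L(P, b) = 6*P**2
N(X) = 150 + X + 2/X (N(X) = (X + 2/X) + 6*(-5)**2 = (X + 2/X) + 6*25 = (X + 2/X) + 150 = 150 + X + 2/X)
-153*N(8) + 44 = -153*(150 + 8 + 2/8) + 44 = -153*(150 + 8 + 2*(1/8)) + 44 = -153*(150 + 8 + 1/4) + 44 = -153*633/4 + 44 = -96849/4 + 44 = -96673/4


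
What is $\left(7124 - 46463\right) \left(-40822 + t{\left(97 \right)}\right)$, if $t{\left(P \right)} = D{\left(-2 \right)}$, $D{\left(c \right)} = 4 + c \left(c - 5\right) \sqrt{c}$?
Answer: $1605739302 - 550746 i \sqrt{2} \approx 1.6057 \cdot 10^{9} - 7.7887 \cdot 10^{5} i$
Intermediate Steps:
$D{\left(c \right)} = 4 + c^{\frac{3}{2}} \left(-5 + c\right)$ ($D{\left(c \right)} = 4 + c \left(c - 5\right) \sqrt{c} = 4 + c \left(-5 + c\right) \sqrt{c} = 4 + c \sqrt{c} \left(-5 + c\right) = 4 + c^{\frac{3}{2}} \left(-5 + c\right)$)
$t{\left(P \right)} = 4 + 14 i \sqrt{2}$ ($t{\left(P \right)} = 4 + \left(-2\right)^{\frac{5}{2}} - 5 \left(-2\right)^{\frac{3}{2}} = 4 + 4 i \sqrt{2} - 5 \left(- 2 i \sqrt{2}\right) = 4 + 4 i \sqrt{2} + 10 i \sqrt{2} = 4 + 14 i \sqrt{2}$)
$\left(7124 - 46463\right) \left(-40822 + t{\left(97 \right)}\right) = \left(7124 - 46463\right) \left(-40822 + \left(4 + 14 i \sqrt{2}\right)\right) = - 39339 \left(-40818 + 14 i \sqrt{2}\right) = 1605739302 - 550746 i \sqrt{2}$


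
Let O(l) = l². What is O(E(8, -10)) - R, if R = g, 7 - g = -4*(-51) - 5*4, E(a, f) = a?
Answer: 241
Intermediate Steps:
g = -177 (g = 7 - (-4*(-51) - 5*4) = 7 - (204 - 20) = 7 - 1*184 = 7 - 184 = -177)
R = -177
O(E(8, -10)) - R = 8² - 1*(-177) = 64 + 177 = 241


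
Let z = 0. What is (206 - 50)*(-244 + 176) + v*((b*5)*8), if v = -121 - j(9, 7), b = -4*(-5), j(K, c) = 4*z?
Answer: -107408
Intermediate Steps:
j(K, c) = 0 (j(K, c) = 4*0 = 0)
b = 20
v = -121 (v = -121 - 1*0 = -121 + 0 = -121)
(206 - 50)*(-244 + 176) + v*((b*5)*8) = (206 - 50)*(-244 + 176) - 121*20*5*8 = 156*(-68) - 12100*8 = -10608 - 121*800 = -10608 - 96800 = -107408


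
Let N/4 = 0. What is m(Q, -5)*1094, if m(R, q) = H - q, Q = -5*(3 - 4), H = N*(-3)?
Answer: 5470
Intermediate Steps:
N = 0 (N = 4*0 = 0)
H = 0 (H = 0*(-3) = 0)
Q = 5 (Q = -5*(-1) = 5)
m(R, q) = -q (m(R, q) = 0 - q = -q)
m(Q, -5)*1094 = -1*(-5)*1094 = 5*1094 = 5470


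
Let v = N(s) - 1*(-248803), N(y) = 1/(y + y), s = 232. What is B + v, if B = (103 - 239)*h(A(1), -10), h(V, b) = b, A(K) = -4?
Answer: 116075633/464 ≈ 2.5016e+5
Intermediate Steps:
N(y) = 1/(2*y)
B = 1360 (B = (103 - 239)*(-10) = -136*(-10) = 1360)
v = 115444593/464 (v = (1/2)/232 - 1*(-248803) = (1/2)*(1/232) + 248803 = 1/464 + 248803 = 115444593/464 ≈ 2.4880e+5)
B + v = 1360 + 115444593/464 = 116075633/464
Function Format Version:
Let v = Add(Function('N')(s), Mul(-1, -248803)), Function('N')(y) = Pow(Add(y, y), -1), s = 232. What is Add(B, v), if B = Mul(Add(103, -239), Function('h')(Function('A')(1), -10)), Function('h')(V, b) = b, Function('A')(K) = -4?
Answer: Rational(116075633, 464) ≈ 2.5016e+5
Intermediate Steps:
Function('N')(y) = Mul(Rational(1, 2), Pow(y, -1)) (Function('N')(y) = Pow(Mul(2, y), -1) = Mul(Rational(1, 2), Pow(y, -1)))
B = 1360 (B = Mul(Add(103, -239), -10) = Mul(-136, -10) = 1360)
v = Rational(115444593, 464) (v = Add(Mul(Rational(1, 2), Pow(232, -1)), Mul(-1, -248803)) = Add(Mul(Rational(1, 2), Rational(1, 232)), 248803) = Add(Rational(1, 464), 248803) = Rational(115444593, 464) ≈ 2.4880e+5)
Add(B, v) = Add(1360, Rational(115444593, 464)) = Rational(116075633, 464)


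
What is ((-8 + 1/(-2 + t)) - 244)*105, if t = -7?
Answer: -79415/3 ≈ -26472.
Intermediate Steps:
((-8 + 1/(-2 + t)) - 244)*105 = ((-8 + 1/(-2 - 7)) - 244)*105 = ((-8 + 1/(-9)) - 244)*105 = ((-8 + 1*(-1/9)) - 244)*105 = ((-8 - 1/9) - 244)*105 = (-73/9 - 244)*105 = -2269/9*105 = -79415/3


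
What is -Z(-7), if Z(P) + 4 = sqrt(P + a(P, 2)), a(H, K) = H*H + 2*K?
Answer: 4 - sqrt(46) ≈ -2.7823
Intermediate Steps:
a(H, K) = H**2 + 2*K
Z(P) = -4 + sqrt(4 + P + P**2) (Z(P) = -4 + sqrt(P + (P**2 + 2*2)) = -4 + sqrt(P + (P**2 + 4)) = -4 + sqrt(P + (4 + P**2)) = -4 + sqrt(4 + P + P**2))
-Z(-7) = -(-4 + sqrt(4 - 7 + (-7)**2)) = -(-4 + sqrt(4 - 7 + 49)) = -(-4 + sqrt(46)) = 4 - sqrt(46)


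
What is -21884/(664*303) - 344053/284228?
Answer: -9430094591/7148049972 ≈ -1.3193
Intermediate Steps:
-21884/(664*303) - 344053/284228 = -21884/201192 - 344053*1/284228 = -21884*1/201192 - 344053/284228 = -5471/50298 - 344053/284228 = -9430094591/7148049972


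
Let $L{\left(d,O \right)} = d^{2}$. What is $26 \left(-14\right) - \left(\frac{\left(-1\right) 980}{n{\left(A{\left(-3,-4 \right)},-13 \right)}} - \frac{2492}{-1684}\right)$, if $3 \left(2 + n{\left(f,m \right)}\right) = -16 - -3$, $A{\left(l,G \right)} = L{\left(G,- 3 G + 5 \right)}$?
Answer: $- \frac{4161213}{7999} \approx -520.22$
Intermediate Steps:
$A{\left(l,G \right)} = G^{2}$
$n{\left(f,m \right)} = - \frac{19}{3}$ ($n{\left(f,m \right)} = -2 + \frac{-16 - -3}{3} = -2 + \frac{-16 + 3}{3} = -2 + \frac{1}{3} \left(-13\right) = -2 - \frac{13}{3} = - \frac{19}{3}$)
$26 \left(-14\right) - \left(\frac{\left(-1\right) 980}{n{\left(A{\left(-3,-4 \right)},-13 \right)}} - \frac{2492}{-1684}\right) = 26 \left(-14\right) - \left(\frac{\left(-1\right) 980}{- \frac{19}{3}} - \frac{2492}{-1684}\right) = -364 - \left(\left(-980\right) \left(- \frac{3}{19}\right) - - \frac{623}{421}\right) = -364 - \left(\frac{2940}{19} + \frac{623}{421}\right) = -364 - \frac{1249577}{7999} = - \frac{4161213}{7999}$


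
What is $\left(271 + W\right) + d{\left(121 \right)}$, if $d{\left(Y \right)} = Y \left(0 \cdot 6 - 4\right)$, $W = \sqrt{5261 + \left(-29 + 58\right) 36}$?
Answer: $-213 + \sqrt{6305} \approx -133.6$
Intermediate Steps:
$W = \sqrt{6305}$ ($W = \sqrt{5261 + 29 \cdot 36} = \sqrt{5261 + 1044} = \sqrt{6305} \approx 79.404$)
$d{\left(Y \right)} = - 4 Y$ ($d{\left(Y \right)} = Y \left(0 - 4\right) = Y \left(-4\right) = - 4 Y$)
$\left(271 + W\right) + d{\left(121 \right)} = \left(271 + \sqrt{6305}\right) - 484 = -213 + \sqrt{6305}$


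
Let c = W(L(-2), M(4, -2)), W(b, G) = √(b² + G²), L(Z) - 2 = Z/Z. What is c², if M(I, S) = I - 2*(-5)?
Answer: 205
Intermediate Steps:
M(I, S) = 10 + I (M(I, S) = I + 10 = 10 + I)
L(Z) = 3 (L(Z) = 2 + Z/Z = 2 + 1 = 3)
W(b, G) = √(G² + b²)
c = √205 (c = √((10 + 4)² + 3²) = √(14² + 9) = √(196 + 9) = √205 ≈ 14.318)
c² = (√205)² = 205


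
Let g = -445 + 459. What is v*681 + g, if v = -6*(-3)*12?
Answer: 147110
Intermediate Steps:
g = 14
v = 216 (v = 18*12 = 216)
v*681 + g = 216*681 + 14 = 147096 + 14 = 147110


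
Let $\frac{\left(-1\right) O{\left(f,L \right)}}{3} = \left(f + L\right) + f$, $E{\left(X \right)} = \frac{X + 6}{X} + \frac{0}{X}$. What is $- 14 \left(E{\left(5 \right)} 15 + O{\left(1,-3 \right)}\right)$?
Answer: $-504$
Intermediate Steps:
$E{\left(X \right)} = \frac{6 + X}{X}$ ($E{\left(X \right)} = \frac{6 + X}{X} + 0 = \frac{6 + X}{X}$)
$O{\left(f,L \right)} = - 6 f - 3 L$ ($O{\left(f,L \right)} = - 3 \left(\left(f + L\right) + f\right) = - 3 \left(\left(L + f\right) + f\right) = - 3 \left(L + 2 f\right) = - 6 f - 3 L$)
$- 14 \left(E{\left(5 \right)} 15 + O{\left(1,-3 \right)}\right) = - 14 \left(\frac{6 + 5}{5} \cdot 15 - -3\right) = - 14 \left(\frac{1}{5} \cdot 11 \cdot 15 + \left(-6 + 9\right)\right) = - 14 \left(\frac{11}{5} \cdot 15 + 3\right) = - 14 \left(33 + 3\right) = \left(-14\right) 36 = -504$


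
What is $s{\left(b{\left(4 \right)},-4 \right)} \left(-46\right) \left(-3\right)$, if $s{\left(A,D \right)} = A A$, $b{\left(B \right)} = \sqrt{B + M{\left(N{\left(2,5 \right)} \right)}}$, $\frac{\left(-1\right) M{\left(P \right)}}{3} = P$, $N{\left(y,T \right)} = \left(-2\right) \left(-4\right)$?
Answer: $-2760$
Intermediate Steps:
$N{\left(y,T \right)} = 8$
$M{\left(P \right)} = - 3 P$
$b{\left(B \right)} = \sqrt{-24 + B}$ ($b{\left(B \right)} = \sqrt{B - 24} = \sqrt{-24 + B}$)
$s{\left(A,D \right)} = A^{2}$
$s{\left(b{\left(4 \right)},-4 \right)} \left(-46\right) \left(-3\right) = \left(\sqrt{-24 + 4}\right)^{2} \left(-46\right) \left(-3\right) = \left(\sqrt{-20}\right)^{2} \left(-46\right) \left(-3\right) = \left(2 i \sqrt{5}\right)^{2} \left(-46\right) \left(-3\right) = \left(-20\right) \left(-46\right) \left(-3\right) = 920 \left(-3\right) = -2760$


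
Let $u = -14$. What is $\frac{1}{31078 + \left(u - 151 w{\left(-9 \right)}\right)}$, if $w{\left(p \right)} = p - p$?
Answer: $\frac{1}{31064} \approx 3.2192 \cdot 10^{-5}$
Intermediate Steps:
$w{\left(p \right)} = 0$
$\frac{1}{31078 + \left(u - 151 w{\left(-9 \right)}\right)} = \frac{1}{31078 - 14} = \frac{1}{31064}$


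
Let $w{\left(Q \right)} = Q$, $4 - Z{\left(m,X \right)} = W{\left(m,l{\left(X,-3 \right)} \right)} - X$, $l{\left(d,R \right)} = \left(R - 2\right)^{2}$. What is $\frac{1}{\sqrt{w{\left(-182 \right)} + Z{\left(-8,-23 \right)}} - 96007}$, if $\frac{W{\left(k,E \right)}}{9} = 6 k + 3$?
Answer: $- \frac{96007}{9217343845} - \frac{2 \sqrt{51}}{9217343845} \approx -1.0417 \cdot 10^{-5}$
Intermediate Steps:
$l{\left(d,R \right)} = \left(-2 + R\right)^{2}$
$W{\left(k,E \right)} = 27 + 54 k$ ($W{\left(k,E \right)} = 9 \left(6 k + 3\right) = 9 \left(3 + 6 k\right) = 27 + 54 k$)
$Z{\left(m,X \right)} = -23 + X - 54 m$ ($Z{\left(m,X \right)} = 4 - \left(\left(27 + 54 m\right) - X\right) = 4 - \left(27 - X + 54 m\right) = -23 + X - 54 m$)
$\frac{1}{\sqrt{w{\left(-182 \right)} + Z{\left(-8,-23 \right)}} - 96007} = \frac{1}{\sqrt{-182 - -386} - 96007} = \frac{1}{\sqrt{-182 + 386} - 96007} = \frac{1}{\sqrt{204} - 96007} = \frac{1}{2 \sqrt{51} - 96007} = \frac{1}{-96007 + 2 \sqrt{51}}$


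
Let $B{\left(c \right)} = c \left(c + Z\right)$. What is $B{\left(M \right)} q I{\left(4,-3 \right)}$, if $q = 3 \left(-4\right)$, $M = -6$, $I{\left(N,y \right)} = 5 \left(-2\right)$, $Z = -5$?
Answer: $7920$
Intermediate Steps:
$I{\left(N,y \right)} = -10$
$B{\left(c \right)} = c \left(-5 + c\right)$ ($B{\left(c \right)} = c \left(c - 5\right) = c \left(-5 + c\right)$)
$q = -12$
$B{\left(M \right)} q I{\left(4,-3 \right)} = - 6 \left(-5 - 6\right) \left(-12\right) \left(-10\right) = \left(-6\right) \left(-11\right) \left(-12\right) \left(-10\right) = 66 \left(-12\right) \left(-10\right) = \left(-792\right) \left(-10\right) = 7920$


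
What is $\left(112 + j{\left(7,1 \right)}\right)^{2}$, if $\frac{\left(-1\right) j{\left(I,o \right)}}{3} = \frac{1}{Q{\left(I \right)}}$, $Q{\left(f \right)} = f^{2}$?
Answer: $\frac{30085225}{2401} \approx 12530.0$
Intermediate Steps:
$j{\left(I,o \right)} = - \frac{3}{I^{2}}$
$\left(112 + j{\left(7,1 \right)}\right)^{2} = \left(112 - \frac{3}{49}\right)^{2} = \left(\frac{5485}{49}\right)^{2} = \frac{30085225}{2401}$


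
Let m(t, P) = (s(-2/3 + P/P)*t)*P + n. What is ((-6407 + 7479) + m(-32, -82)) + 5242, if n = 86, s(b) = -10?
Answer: -19840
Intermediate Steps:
m(t, P) = 86 - 10*P*t (m(t, P) = (-10*t)*P + 86 = -10*P*t + 86 = 86 - 10*P*t)
((-6407 + 7479) + m(-32, -82)) + 5242 = ((-6407 + 7479) + (86 - 10*(-82)*(-32))) + 5242 = (1072 + (86 - 26240)) + 5242 = (1072 - 26154) + 5242 = -25082 + 5242 = -19840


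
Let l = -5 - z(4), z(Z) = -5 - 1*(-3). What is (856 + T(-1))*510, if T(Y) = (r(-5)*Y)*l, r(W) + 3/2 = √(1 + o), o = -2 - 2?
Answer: 434265 + 1530*I*√3 ≈ 4.3427e+5 + 2650.0*I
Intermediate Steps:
o = -4
r(W) = -3/2 + I*√3 (r(W) = -3/2 + √(1 - 4) = -3/2 + √(-3) = -3/2 + I*√3)
z(Z) = -2 (z(Z) = -5 + 3 = -2)
l = -3 (l = -5 - 1*(-2) = -5 + 2 = -3)
T(Y) = -3*Y*(-3/2 + I*√3) (T(Y) = ((-3/2 + I*√3)*Y)*(-3) = (Y*(-3/2 + I*√3))*(-3) = -3*Y*(-3/2 + I*√3))
(856 + T(-1))*510 = (856 + (3/2)*(-1)*(3 - 2*I*√3))*510 = (856 + (-9/2 + 3*I*√3))*510 = (1703/2 + 3*I*√3)*510 = 434265 + 1530*I*√3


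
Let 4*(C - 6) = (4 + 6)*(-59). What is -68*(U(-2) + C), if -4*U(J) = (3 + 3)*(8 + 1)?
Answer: 10540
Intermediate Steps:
U(J) = -27/2 (U(J) = -(3 + 3)*(8 + 1)/4 = -3*9/2 = -¼*54 = -27/2)
C = -283/2 (C = 6 + ((4 + 6)*(-59))/4 = 6 + (10*(-59))/4 = 6 + (¼)*(-590) = 6 - 295/2 = -283/2 ≈ -141.50)
-68*(U(-2) + C) = -68*(-27/2 - 283/2) = -68*(-155) = 10540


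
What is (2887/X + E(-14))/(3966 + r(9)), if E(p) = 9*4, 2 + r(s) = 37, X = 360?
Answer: 15847/1440360 ≈ 0.011002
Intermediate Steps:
r(s) = 35 (r(s) = -2 + 37 = 35)
E(p) = 36
(2887/X + E(-14))/(3966 + r(9)) = (2887/360 + 36)/(3966 + 35) = (2887*(1/360) + 36)/4001 = (2887/360 + 36)*(1/4001) = (15847/360)*(1/4001) = 15847/1440360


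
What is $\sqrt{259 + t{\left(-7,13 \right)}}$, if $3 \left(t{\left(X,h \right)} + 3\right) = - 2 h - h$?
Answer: $9 \sqrt{3} \approx 15.588$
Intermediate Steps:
$t{\left(X,h \right)} = -3 - h$ ($t{\left(X,h \right)} = -3 + \frac{- 2 h - h}{3} = -3 + \frac{\left(-3\right) h}{3} = -3 - h$)
$\sqrt{259 + t{\left(-7,13 \right)}} = \sqrt{259 - 16} = \sqrt{243} = 9 \sqrt{3}$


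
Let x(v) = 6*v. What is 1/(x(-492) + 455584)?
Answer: 1/452632 ≈ 2.2093e-6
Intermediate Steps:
1/(x(-492) + 455584) = 1/(6*(-492) + 455584) = 1/(-2952 + 455584) = 1/452632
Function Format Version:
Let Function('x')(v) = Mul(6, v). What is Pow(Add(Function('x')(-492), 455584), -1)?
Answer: Rational(1, 452632) ≈ 2.2093e-6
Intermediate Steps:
Pow(Add(Function('x')(-492), 455584), -1) = Pow(Add(Mul(6, -492), 455584), -1) = Pow(Add(-2952, 455584), -1) = Pow(452632, -1) = Rational(1, 452632)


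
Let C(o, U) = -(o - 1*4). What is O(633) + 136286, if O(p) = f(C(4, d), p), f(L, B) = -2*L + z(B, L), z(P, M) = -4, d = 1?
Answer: 136282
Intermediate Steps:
C(o, U) = 4 - o (C(o, U) = -(o - 4) = -(-4 + o) = 4 - o)
f(L, B) = -4 - 2*L (f(L, B) = -2*L - 4 = -4 - 2*L)
O(p) = -4 (O(p) = -4 - 2*(4 - 1*4) = -4 - 2*(4 - 4) = -4 - 2*0 = -4 + 0 = -4)
O(633) + 136286 = -4 + 136286 = 136282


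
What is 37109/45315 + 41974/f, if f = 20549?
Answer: 2664604651/931177935 ≈ 2.8615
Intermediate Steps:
37109/45315 + 41974/f = 37109/45315 + 41974/20549 = 2664604651/931177935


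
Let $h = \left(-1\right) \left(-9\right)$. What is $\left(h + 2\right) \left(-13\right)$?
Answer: $-143$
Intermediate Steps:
$h = 9$
$\left(h + 2\right) \left(-13\right) = \left(9 + 2\right) \left(-13\right) = 11 \left(-13\right) = -143$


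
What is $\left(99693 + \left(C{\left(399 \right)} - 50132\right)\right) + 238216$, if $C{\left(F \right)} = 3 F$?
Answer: $288974$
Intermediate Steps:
$\left(99693 + \left(C{\left(399 \right)} - 50132\right)\right) + 238216 = \left(99693 + \left(3 \cdot 399 - 50132\right)\right) + 238216 = \left(99693 + \left(1197 - 50132\right)\right) + 238216 = \left(99693 - 48935\right) + 238216 = 50758 + 238216 = 288974$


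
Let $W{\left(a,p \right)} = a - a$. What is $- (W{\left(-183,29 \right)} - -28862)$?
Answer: $-28862$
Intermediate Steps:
$W{\left(a,p \right)} = 0$
$- (W{\left(-183,29 \right)} - -28862) = - (0 - -28862) = - (0 + 28862) = \left(-1\right) 28862 = -28862$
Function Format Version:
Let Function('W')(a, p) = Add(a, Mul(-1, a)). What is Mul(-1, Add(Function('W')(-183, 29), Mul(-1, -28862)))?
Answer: -28862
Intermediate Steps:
Function('W')(a, p) = 0
Mul(-1, Add(Function('W')(-183, 29), Mul(-1, -28862))) = Mul(-1, Add(0, Mul(-1, -28862))) = Mul(-1, Add(0, 28862)) = Mul(-1, 28862) = -28862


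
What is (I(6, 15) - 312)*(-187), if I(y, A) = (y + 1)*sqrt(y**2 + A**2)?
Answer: 58344 - 3927*sqrt(29) ≈ 37196.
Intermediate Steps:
I(y, A) = sqrt(A**2 + y**2)*(1 + y) (I(y, A) = (1 + y)*sqrt(A**2 + y**2) = sqrt(A**2 + y**2)*(1 + y))
(I(6, 15) - 312)*(-187) = (sqrt(15**2 + 6**2)*(1 + 6) - 312)*(-187) = (sqrt(225 + 36)*7 - 312)*(-187) = (sqrt(261)*7 - 312)*(-187) = ((3*sqrt(29))*7 - 312)*(-187) = (21*sqrt(29) - 312)*(-187) = (-312 + 21*sqrt(29))*(-187) = 58344 - 3927*sqrt(29)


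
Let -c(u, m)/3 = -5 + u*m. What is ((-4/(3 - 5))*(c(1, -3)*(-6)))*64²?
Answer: -1179648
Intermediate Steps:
c(u, m) = 15 - 3*m*u (c(u, m) = -3*(-5 + u*m) = -3*(-5 + m*u) = 15 - 3*m*u)
((-4/(3 - 5))*(c(1, -3)*(-6)))*64² = ((-4/(3 - 5))*((15 - 3*(-3)*1)*(-6)))*64² = ((-4/(-2))*((15 + 9)*(-6)))*4096 = ((-4*(-½))*(24*(-6)))*4096 = (2*(-144))*4096 = -288*4096 = -1179648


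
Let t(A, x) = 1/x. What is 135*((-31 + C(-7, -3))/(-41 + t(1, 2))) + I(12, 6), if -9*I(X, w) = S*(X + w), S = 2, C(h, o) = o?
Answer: 328/3 ≈ 109.33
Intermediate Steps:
I(X, w) = -2*X/9 - 2*w/9 (I(X, w) = -2*(X + w)/9 = -(2*X + 2*w)/9 = -2*X/9 - 2*w/9)
135*((-31 + C(-7, -3))/(-41 + t(1, 2))) + I(12, 6) = 135*((-31 - 3)/(-41 + 1/2)) + (-2/9*12 - 2/9*6) = 135*(-34/(-41 + ½)) + (-8/3 - 4/3) = 135*(-34/(-81/2)) - 4 = 135*(-34*(-2/81)) - 4 = 135*(68/81) - 4 = 340/3 - 4 = 328/3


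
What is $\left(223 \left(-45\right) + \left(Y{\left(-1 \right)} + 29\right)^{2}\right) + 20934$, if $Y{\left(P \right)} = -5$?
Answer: $11475$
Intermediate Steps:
$\left(223 \left(-45\right) + \left(Y{\left(-1 \right)} + 29\right)^{2}\right) + 20934 = \left(223 \left(-45\right) + \left(-5 + 29\right)^{2}\right) + 20934 = \left(-10035 + 24^{2}\right) + 20934 = \left(-10035 + 576\right) + 20934 = -9459 + 20934 = 11475$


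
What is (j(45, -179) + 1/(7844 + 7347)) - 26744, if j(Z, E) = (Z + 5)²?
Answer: -368290603/15191 ≈ -24244.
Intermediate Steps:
j(Z, E) = (5 + Z)²
(j(45, -179) + 1/(7844 + 7347)) - 26744 = ((5 + 45)² + 1/(7844 + 7347)) - 26744 = (50² + 1/15191) - 26744 = (2500 + 1/15191) - 26744 = 37977501/15191 - 26744 = -368290603/15191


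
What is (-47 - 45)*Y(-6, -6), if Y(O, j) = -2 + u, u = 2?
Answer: 0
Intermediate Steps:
Y(O, j) = 0 (Y(O, j) = -2 + 2 = 0)
(-47 - 45)*Y(-6, -6) = (-47 - 45)*0 = -92*0 = 0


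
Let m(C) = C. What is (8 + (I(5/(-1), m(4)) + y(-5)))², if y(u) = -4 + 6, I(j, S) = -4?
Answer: 36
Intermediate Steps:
y(u) = 2
(8 + (I(5/(-1), m(4)) + y(-5)))² = (8 + (-4 + 2))² = (8 - 2)² = 6² = 36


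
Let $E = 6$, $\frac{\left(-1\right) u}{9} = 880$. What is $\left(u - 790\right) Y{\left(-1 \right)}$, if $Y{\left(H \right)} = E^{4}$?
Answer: $-11288160$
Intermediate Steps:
$u = -7920$ ($u = \left(-9\right) 880 = -7920$)
$Y{\left(H \right)} = 1296$ ($Y{\left(H \right)} = 6^{4} = 1296$)
$\left(u - 790\right) Y{\left(-1 \right)} = \left(-7920 - 790\right) 1296 = \left(-8710\right) 1296 = -11288160$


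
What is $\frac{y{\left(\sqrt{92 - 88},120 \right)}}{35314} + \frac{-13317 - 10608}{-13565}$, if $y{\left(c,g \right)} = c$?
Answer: $\frac{84491458}{47903441} \approx 1.7638$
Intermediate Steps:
$\frac{y{\left(\sqrt{92 - 88},120 \right)}}{35314} + \frac{-13317 - 10608}{-13565} = \frac{\sqrt{92 - 88}}{35314} + \frac{-13317 - 10608}{-13565} = \sqrt{4} \cdot \frac{1}{35314} - - \frac{4785}{2713} = 2 \cdot \frac{1}{35314} + \frac{4785}{2713} = \frac{1}{17657} + \frac{4785}{2713} = \frac{84491458}{47903441}$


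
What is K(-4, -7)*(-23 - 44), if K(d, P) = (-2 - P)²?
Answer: -1675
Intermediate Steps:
K(-4, -7)*(-23 - 44) = (2 - 7)²*(-23 - 44) = (-5)²*(-67) = 25*(-67) = -1675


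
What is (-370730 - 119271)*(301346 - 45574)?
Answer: -125328535772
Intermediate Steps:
(-370730 - 119271)*(301346 - 45574) = -490001*255772 = -125328535772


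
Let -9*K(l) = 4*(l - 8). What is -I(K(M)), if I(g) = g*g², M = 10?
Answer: 512/729 ≈ 0.70233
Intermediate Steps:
K(l) = 32/9 - 4*l/9 (K(l) = -4*(l - 8)/9 = -4*(-8 + l)/9 = -(-32 + 4*l)/9 = 32/9 - 4*l/9)
I(g) = g³
-I(K(M)) = -(32/9 - 4/9*10)³ = -(32/9 - 40/9)³ = -(-8/9)³ = -1*(-512/729) = 512/729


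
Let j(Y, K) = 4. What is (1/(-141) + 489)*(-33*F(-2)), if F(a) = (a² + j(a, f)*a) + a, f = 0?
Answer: 4550568/47 ≈ 96821.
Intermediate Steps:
F(a) = a² + 5*a (F(a) = (a² + 4*a) + a = a² + 5*a)
(1/(-141) + 489)*(-33*F(-2)) = (1/(-141) + 489)*(-(-66)*(5 - 2)) = (-1/141 + 489)*(-(-66)*3) = 68948*(-33*(-6))/141 = (68948/141)*198 = 4550568/47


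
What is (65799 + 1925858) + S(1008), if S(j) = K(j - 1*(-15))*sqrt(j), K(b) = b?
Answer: 1991657 + 12276*sqrt(7) ≈ 2.0241e+6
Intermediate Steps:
S(j) = sqrt(j)*(15 + j) (S(j) = (j - 1*(-15))*sqrt(j) = (j + 15)*sqrt(j) = (15 + j)*sqrt(j) = sqrt(j)*(15 + j))
(65799 + 1925858) + S(1008) = (65799 + 1925858) + sqrt(1008)*(15 + 1008) = 1991657 + (12*sqrt(7))*1023 = 1991657 + 12276*sqrt(7)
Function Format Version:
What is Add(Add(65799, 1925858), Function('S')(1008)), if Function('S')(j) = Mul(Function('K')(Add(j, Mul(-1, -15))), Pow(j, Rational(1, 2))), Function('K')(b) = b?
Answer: Add(1991657, Mul(12276, Pow(7, Rational(1, 2)))) ≈ 2.0241e+6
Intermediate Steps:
Function('S')(j) = Mul(Pow(j, Rational(1, 2)), Add(15, j)) (Function('S')(j) = Mul(Add(j, Mul(-1, -15)), Pow(j, Rational(1, 2))) = Mul(Add(j, 15), Pow(j, Rational(1, 2))) = Mul(Add(15, j), Pow(j, Rational(1, 2))) = Mul(Pow(j, Rational(1, 2)), Add(15, j)))
Add(Add(65799, 1925858), Function('S')(1008)) = Add(Add(65799, 1925858), Mul(Pow(1008, Rational(1, 2)), Add(15, 1008))) = Add(1991657, Mul(Mul(12, Pow(7, Rational(1, 2))), 1023)) = Add(1991657, Mul(12276, Pow(7, Rational(1, 2))))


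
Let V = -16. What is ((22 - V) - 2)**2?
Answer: 1296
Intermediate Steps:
((22 - V) - 2)**2 = ((22 - 1*(-16)) - 2)**2 = ((22 + 16) - 2)**2 = (38 - 2)**2 = 36**2 = 1296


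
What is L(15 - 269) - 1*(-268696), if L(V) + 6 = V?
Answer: 268436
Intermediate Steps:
L(V) = -6 + V
L(15 - 269) - 1*(-268696) = (-6 + (15 - 269)) - 1*(-268696) = (-6 - 254) + 268696 = -260 + 268696 = 268436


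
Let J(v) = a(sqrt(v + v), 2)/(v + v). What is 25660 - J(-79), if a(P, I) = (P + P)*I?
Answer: 25660 + 2*I*sqrt(158)/79 ≈ 25660.0 + 0.31822*I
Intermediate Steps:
a(P, I) = 2*I*P (a(P, I) = (2*P)*I = 2*I*P)
J(v) = 2*sqrt(2)/sqrt(v) (J(v) = (2*2*sqrt(v + v))/(v + v) = (2*2*sqrt(2*v))/((2*v)) = (2*2*(sqrt(2)*sqrt(v)))*(1/(2*v)) = (4*sqrt(2)*sqrt(v))*(1/(2*v)) = 2*sqrt(2)/sqrt(v))
25660 - J(-79) = 25660 - 2*sqrt(2)/sqrt(-79) = 25660 - 2*sqrt(2)*(-I*sqrt(79)/79) = 25660 - (-2)*I*sqrt(158)/79 = 25660 + 2*I*sqrt(158)/79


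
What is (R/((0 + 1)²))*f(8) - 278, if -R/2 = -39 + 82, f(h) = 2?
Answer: -450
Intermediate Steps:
R = -86 (R = -2*(-39 + 82) = -2*43 = -86)
(R/((0 + 1)²))*f(8) - 278 = -86/(0 + 1)²*2 - 278 = -86/(1²)*2 - 278 = -86/1*2 - 278 = -86*1*2 - 278 = -86*2 - 278 = -172 - 278 = -450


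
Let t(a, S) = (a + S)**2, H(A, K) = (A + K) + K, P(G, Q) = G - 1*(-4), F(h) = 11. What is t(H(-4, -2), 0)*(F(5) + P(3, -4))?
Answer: 1152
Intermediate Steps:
P(G, Q) = 4 + G (P(G, Q) = G + 4 = 4 + G)
H(A, K) = A + 2*K
t(a, S) = (S + a)**2
t(H(-4, -2), 0)*(F(5) + P(3, -4)) = (0 + (-4 + 2*(-2)))**2*(11 + (4 + 3)) = (0 + (-4 - 4))**2*(11 + 7) = (0 - 8)**2*18 = (-8)**2*18 = 64*18 = 1152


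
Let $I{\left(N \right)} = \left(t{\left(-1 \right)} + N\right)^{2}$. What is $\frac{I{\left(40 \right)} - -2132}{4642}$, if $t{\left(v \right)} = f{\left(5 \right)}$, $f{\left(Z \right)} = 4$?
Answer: $\frac{2034}{2321} \approx 0.87635$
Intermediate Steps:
$t{\left(v \right)} = 4$
$I{\left(N \right)} = \left(4 + N\right)^{2}$
$\frac{I{\left(40 \right)} - -2132}{4642} = \frac{\left(4 + 40\right)^{2} - -2132}{4642} = \left(44^{2} + 2132\right) \frac{1}{4642} = \left(1936 + 2132\right) \frac{1}{4642} = 4068 \cdot \frac{1}{4642} = \frac{2034}{2321}$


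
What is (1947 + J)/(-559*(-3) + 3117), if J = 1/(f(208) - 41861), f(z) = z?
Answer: 40549195/99842241 ≈ 0.40613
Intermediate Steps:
J = -1/41653 (J = 1/(208 - 41861) = 1/(-41653) = -1/41653 ≈ -2.4008e-5)
(1947 + J)/(-559*(-3) + 3117) = (1947 - 1/41653)/(-559*(-3) + 3117) = 81098390/(41653*(1677 + 3117)) = (81098390/41653)/4794 = (81098390/41653)*(1/4794) = 40549195/99842241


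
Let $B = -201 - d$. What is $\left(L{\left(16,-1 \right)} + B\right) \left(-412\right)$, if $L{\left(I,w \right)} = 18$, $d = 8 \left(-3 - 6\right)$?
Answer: $45732$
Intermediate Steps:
$d = -72$ ($d = 8 \left(-9\right) = -72$)
$B = -129$ ($B = -201 - -72 = -201 + 72 = -129$)
$\left(L{\left(16,-1 \right)} + B\right) \left(-412\right) = \left(18 - 129\right) \left(-412\right) = \left(-111\right) \left(-412\right) = 45732$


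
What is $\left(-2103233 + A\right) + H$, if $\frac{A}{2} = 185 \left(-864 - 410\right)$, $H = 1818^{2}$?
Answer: $730511$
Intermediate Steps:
$H = 3305124$
$A = -471380$ ($A = 2 \cdot 185 \left(-864 - 410\right) = 2 \cdot 185 \left(-1274\right) = 2 \left(-235690\right) = -471380$)
$\left(-2103233 + A\right) + H = \left(-2103233 - 471380\right) + 3305124 = -2574613 + 3305124 = 730511$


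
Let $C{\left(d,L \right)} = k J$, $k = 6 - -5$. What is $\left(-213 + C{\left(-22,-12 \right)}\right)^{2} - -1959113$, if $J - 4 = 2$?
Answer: $1980722$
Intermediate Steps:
$k = 11$ ($k = 6 + 5 = 11$)
$J = 6$ ($J = 4 + 2 = 6$)
$C{\left(d,L \right)} = 66$ ($C{\left(d,L \right)} = 11 \cdot 6 = 66$)
$\left(-213 + C{\left(-22,-12 \right)}\right)^{2} - -1959113 = \left(-213 + 66\right)^{2} - -1959113 = \left(-147\right)^{2} + 1959113 = 21609 + 1959113 = 1980722$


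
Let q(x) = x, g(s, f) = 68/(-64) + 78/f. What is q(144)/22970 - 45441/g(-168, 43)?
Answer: -32641836696/539795 ≈ -60471.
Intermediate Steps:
g(s, f) = -17/16 + 78/f (g(s, f) = 68*(-1/64) + 78/f = -17/16 + 78/f)
q(144)/22970 - 45441/g(-168, 43) = 144/22970 - 45441/(-17/16 + 78/43) = 144*(1/22970) - 45441/(-17/16 + 78*(1/43)) = 72/11485 - 45441/(-17/16 + 78/43) = 72/11485 - 45441/517/688 = 72/11485 - 45441*688/517 = 72/11485 - 2842128/47 = -32641836696/539795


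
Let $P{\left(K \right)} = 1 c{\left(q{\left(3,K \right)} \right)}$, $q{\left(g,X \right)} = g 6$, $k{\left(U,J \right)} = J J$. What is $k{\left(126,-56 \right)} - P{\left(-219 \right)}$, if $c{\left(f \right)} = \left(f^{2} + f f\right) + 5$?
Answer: $2483$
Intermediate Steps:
$k{\left(U,J \right)} = J^{2}$
$q{\left(g,X \right)} = 6 g$
$c{\left(f \right)} = 5 + 2 f^{2}$ ($c{\left(f \right)} = \left(f^{2} + f^{2}\right) + 5 = 2 f^{2} + 5 = 5 + 2 f^{2}$)
$P{\left(K \right)} = 653$ ($P{\left(K \right)} = 1 \left(5 + 2 \left(6 \cdot 3\right)^{2}\right) = 1 \left(5 + 2 \cdot 18^{2}\right) = 1 \left(5 + 2 \cdot 324\right) = 1 \left(5 + 648\right) = 1 \cdot 653 = 653$)
$k{\left(126,-56 \right)} - P{\left(-219 \right)} = \left(-56\right)^{2} - 653 = 3136 - 653 = 2483$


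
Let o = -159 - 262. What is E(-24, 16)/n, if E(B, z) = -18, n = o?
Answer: 18/421 ≈ 0.042755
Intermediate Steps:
o = -421
n = -421
E(-24, 16)/n = -18/(-421) = -18*(-1/421) = 18/421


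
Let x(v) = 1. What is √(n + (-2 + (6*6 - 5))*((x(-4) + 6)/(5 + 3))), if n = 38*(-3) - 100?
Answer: I*√3018/4 ≈ 13.734*I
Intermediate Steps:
n = -214 (n = -114 - 100 = -214)
√(n + (-2 + (6*6 - 5))*((x(-4) + 6)/(5 + 3))) = √(-214 + (-2 + (6*6 - 5))*((1 + 6)/(5 + 3))) = √(-214 + (-2 + (36 - 5))*(7/8)) = √(-214 + (-2 + 31)*(7*(⅛))) = √(-214 + 29*(7/8)) = √(-214 + 203/8) = √(-1509/8) = I*√3018/4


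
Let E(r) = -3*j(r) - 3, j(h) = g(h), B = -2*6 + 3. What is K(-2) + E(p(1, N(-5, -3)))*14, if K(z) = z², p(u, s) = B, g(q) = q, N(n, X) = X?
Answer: 340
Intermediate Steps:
B = -9 (B = -12 + 3 = -9)
j(h) = h
p(u, s) = -9
E(r) = -3 - 3*r (E(r) = -3*r - 3 = -3 - 3*r)
K(-2) + E(p(1, N(-5, -3)))*14 = (-2)² + (-3 - 3*(-9))*14 = 4 + (-3 + 27)*14 = 4 + 24*14 = 4 + 336 = 340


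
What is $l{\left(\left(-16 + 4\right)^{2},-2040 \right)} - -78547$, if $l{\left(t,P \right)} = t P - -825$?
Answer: $-214388$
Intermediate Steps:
$l{\left(t,P \right)} = 825 + P t$ ($l{\left(t,P \right)} = P t + 825 = 825 + P t$)
$l{\left(\left(-16 + 4\right)^{2},-2040 \right)} - -78547 = \left(825 - 2040 \left(-16 + 4\right)^{2}\right) - -78547 = \left(825 - 2040 \left(-12\right)^{2}\right) + 78547 = \left(825 - 293760\right) + 78547 = -292935 + 78547 = -214388$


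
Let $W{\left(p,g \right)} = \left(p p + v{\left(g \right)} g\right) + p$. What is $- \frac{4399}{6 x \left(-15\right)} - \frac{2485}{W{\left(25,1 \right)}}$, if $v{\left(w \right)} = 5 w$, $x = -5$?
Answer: $- \frac{799919}{58950} \approx -13.569$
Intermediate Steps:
$W{\left(p,g \right)} = p + p^{2} + 5 g^{2}$ ($W{\left(p,g \right)} = \left(p p + 5 g g\right) + p = \left(p^{2} + 5 g^{2}\right) + p = p + p^{2} + 5 g^{2}$)
$- \frac{4399}{6 x \left(-15\right)} - \frac{2485}{W{\left(25,1 \right)}} = - \frac{4399}{6 \left(-5\right) \left(-15\right)} - \frac{2485}{25 + 25^{2} + 5 \cdot 1^{2}} = - \frac{4399}{\left(-30\right) \left(-15\right)} - \frac{2485}{25 + 625 + 5 \cdot 1} = - \frac{4399}{450} - \frac{2485}{25 + 625 + 5} = \left(-4399\right) \frac{1}{450} - \frac{2485}{655} = - \frac{4399}{450} - \frac{497}{131} = - \frac{799919}{58950}$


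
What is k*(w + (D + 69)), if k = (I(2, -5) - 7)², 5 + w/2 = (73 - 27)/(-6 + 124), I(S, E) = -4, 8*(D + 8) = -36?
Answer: 675059/118 ≈ 5720.8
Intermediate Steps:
D = -25/2 (D = -8 + (⅛)*(-36) = -8 - 9/2 = -25/2 ≈ -12.500)
w = -544/59 (w = -10 + 2*((73 - 27)/(-6 + 124)) = -10 + 2*(46/118) = -10 + 2*(46*(1/118)) = -10 + 2*(23/59) = -10 + 46/59 = -544/59 ≈ -9.2203)
k = 121 (k = (-4 - 7)² = (-11)² = 121)
k*(w + (D + 69)) = 121*(-544/59 + (-25/2 + 69)) = 121*(-544/59 + 113/2) = 121*(5579/118) = 675059/118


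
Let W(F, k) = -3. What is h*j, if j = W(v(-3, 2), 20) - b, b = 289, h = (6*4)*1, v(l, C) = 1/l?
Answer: -7008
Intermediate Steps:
h = 24 (h = 24*1 = 24)
j = -292 (j = -3 - 1*289 = -3 - 289 = -292)
h*j = 24*(-292) = -7008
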